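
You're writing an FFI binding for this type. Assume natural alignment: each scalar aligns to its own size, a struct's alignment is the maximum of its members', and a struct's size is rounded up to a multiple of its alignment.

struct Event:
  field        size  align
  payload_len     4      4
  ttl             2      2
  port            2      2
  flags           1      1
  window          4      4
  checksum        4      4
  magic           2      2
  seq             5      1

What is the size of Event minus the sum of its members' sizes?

0..4  payload_len  (4B, 4-aligned)
4..6  ttl  (2B, 2-aligned)
6..8  port  (2B, 2-aligned)
8..9  flags  (1B, 1-aligned)
9..12  -- padding (3B)
12..16  window  (4B, 4-aligned)
16..20  checksum  (4B, 4-aligned)
20..22  magic  (2B, 2-aligned)
22..27  seq  (5B, 1-aligned)
27..28  -- tail padding (1B)
sizeof = 28, alignof = 4
data bytes 24, size 28 → padding 4

4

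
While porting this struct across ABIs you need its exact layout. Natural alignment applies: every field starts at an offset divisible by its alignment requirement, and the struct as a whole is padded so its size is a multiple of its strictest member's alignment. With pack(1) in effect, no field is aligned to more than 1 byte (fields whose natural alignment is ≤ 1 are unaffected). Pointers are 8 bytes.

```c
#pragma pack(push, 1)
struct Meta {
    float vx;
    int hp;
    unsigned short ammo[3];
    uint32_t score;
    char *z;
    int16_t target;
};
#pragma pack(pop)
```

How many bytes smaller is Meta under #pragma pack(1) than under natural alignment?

12

natural layout:
  @0: vx [4B, align 4] → 4
  @4: hp [4B, align 4] → 8
  @8: ammo [6B, align 2] → 14
  +2 pad (align 4)
  @16: score [4B, align 4] → 20
  +4 pad (align 8)
  @24: z [8B, align 8] → 32
  @32: target [2B, align 2] → 34
  +6 tail pad (align 8)
  size 40, align 8
packed(1) layout:
  @0: vx [4B, align 1] → 4
  @4: hp [4B, align 1] → 8
  @8: ammo [6B, align 1] → 14
  @14: score [4B, align 1] → 18
  @18: z [8B, align 1] → 26
  @26: target [2B, align 1] → 28
  size 28, align 1
40 − 28 = 12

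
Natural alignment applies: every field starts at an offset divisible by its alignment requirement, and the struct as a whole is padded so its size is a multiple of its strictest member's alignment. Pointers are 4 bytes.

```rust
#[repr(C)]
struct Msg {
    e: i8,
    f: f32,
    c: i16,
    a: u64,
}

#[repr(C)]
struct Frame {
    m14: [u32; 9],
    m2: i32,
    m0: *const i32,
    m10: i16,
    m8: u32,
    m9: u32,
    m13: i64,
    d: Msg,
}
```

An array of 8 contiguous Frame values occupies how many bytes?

704

Msg: @0: e [1B, align 1] → 1; +3 pad (align 4); @4: f [4B, align 4] → 8; @8: c [2B, align 2] → 10; +6 pad (align 8); @16: a [8B, align 8] → 24; size 24, align 8
@0: m14 [36B, align 4] → 36
@36: m2 [4B, align 4] → 40
@40: m0 [4B, align 4] → 44
@44: m10 [2B, align 2] → 46
+2 pad (align 4)
@48: m8 [4B, align 4] → 52
@52: m9 [4B, align 4] → 56
@56: m13 [8B, align 8] → 64
@64: d [24B, align 8] → 88
size 88, align 8
array of 8: 8 × 88 = 704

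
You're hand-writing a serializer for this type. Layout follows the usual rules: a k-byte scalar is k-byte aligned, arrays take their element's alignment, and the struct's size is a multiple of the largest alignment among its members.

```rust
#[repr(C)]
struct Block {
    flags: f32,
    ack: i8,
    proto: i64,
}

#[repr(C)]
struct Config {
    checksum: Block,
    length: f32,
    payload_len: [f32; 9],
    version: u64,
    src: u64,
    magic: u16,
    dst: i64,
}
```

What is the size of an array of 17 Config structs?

1496

Block: flags at 0 (size 4, align 4) → ends 4; ack at 4 (size 1, align 1) → ends 5; pad 3 to align 8 for proto; proto at 8 (size 8, align 8) → ends 16; total 16 bytes, alignment 8
checksum at 0 (size 16, align 8) → ends 16
length at 16 (size 4, align 4) → ends 20
payload_len at 20 (size 36, align 4) → ends 56
version at 56 (size 8, align 8) → ends 64
src at 64 (size 8, align 8) → ends 72
magic at 72 (size 2, align 2) → ends 74
pad 6 to align 8 for dst
dst at 80 (size 8, align 8) → ends 88
total 88 bytes, alignment 8
array of 17: 17 × 88 = 1496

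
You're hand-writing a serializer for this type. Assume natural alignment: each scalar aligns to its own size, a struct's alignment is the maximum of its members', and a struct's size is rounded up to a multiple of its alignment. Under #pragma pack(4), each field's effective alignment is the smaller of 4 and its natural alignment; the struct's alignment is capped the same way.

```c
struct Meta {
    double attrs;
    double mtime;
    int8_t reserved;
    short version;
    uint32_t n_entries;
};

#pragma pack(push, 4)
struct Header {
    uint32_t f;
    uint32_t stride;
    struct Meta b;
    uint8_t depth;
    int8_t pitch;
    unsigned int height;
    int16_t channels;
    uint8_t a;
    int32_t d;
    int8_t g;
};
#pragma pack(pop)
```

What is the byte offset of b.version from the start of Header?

Meta: 0..8  attrs  (8B, 8-aligned); 8..16  mtime  (8B, 8-aligned); 16..17  reserved  (1B, 1-aligned); 17..18  -- padding (1B); 18..20  version  (2B, 2-aligned); 20..24  n_entries  (4B, 4-aligned); sizeof = 24, alignof = 8
0..4  f  (4B, 4-aligned)
4..8  stride  (4B, 4-aligned)
8..32  b  (24B, 4-aligned)
within Meta: version at 18
8 + 18 = 26

26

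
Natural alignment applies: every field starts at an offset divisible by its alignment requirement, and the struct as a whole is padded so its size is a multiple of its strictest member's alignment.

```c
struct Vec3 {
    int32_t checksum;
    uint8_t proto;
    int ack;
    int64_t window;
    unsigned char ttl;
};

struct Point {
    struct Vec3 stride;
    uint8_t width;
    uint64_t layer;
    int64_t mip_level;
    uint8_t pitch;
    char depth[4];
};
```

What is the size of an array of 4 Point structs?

Vec3: 0..4  checksum  (4B, 4-aligned); 4..5  proto  (1B, 1-aligned); 5..8  -- padding (3B); 8..12  ack  (4B, 4-aligned); 12..16  -- padding (4B); 16..24  window  (8B, 8-aligned); 24..25  ttl  (1B, 1-aligned); 25..32  -- tail padding (7B); sizeof = 32, alignof = 8
0..32  stride  (32B, 8-aligned)
32..33  width  (1B, 1-aligned)
33..40  -- padding (7B)
40..48  layer  (8B, 8-aligned)
48..56  mip_level  (8B, 8-aligned)
56..57  pitch  (1B, 1-aligned)
57..61  depth  (4B, 1-aligned)
61..64  -- tail padding (3B)
sizeof = 64, alignof = 8
array of 4: 4 × 64 = 256

256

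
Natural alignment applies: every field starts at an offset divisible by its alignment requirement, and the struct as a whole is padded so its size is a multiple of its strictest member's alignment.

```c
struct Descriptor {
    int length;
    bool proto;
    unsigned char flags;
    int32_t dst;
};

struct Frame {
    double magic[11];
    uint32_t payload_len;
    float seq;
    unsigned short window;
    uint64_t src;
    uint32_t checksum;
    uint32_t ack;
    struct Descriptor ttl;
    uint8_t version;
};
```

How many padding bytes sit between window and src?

Descriptor: @0: length [4B, align 4] → 4; @4: proto [1B, align 1] → 5; @5: flags [1B, align 1] → 6; +2 pad (align 4); @8: dst [4B, align 4] → 12; size 12, align 4
@0: magic [88B, align 8] → 88
@88: payload_len [4B, align 4] → 92
@92: seq [4B, align 4] → 96
@96: window [2B, align 2] → 98
+6 pad (align 8)
@104: src [8B, align 8] → 112

6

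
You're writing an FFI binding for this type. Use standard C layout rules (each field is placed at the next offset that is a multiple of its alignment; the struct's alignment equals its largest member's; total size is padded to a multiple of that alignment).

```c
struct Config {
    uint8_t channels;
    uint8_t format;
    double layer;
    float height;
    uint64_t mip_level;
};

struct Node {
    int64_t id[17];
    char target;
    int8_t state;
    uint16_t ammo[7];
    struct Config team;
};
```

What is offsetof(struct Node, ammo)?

Config: @0: channels [1B, align 1] → 1; @1: format [1B, align 1] → 2; +6 pad (align 8); @8: layer [8B, align 8] → 16; @16: height [4B, align 4] → 20; +4 pad (align 8); @24: mip_level [8B, align 8] → 32; size 32, align 8
@0: id [136B, align 8] → 136
@136: target [1B, align 1] → 137
@137: state [1B, align 1] → 138
@138: ammo [14B, align 2] → 152

138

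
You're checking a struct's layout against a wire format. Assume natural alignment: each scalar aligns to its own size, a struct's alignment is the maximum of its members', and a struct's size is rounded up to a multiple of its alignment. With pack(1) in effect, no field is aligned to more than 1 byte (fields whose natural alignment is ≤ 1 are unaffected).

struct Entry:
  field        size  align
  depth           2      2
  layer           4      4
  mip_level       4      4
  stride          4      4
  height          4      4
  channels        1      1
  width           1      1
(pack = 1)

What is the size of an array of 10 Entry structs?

@0: depth [2B, align 1] → 2
@2: layer [4B, align 1] → 6
@6: mip_level [4B, align 1] → 10
@10: stride [4B, align 1] → 14
@14: height [4B, align 1] → 18
@18: channels [1B, align 1] → 19
@19: width [1B, align 1] → 20
size 20, align 1
array of 10: 10 × 20 = 200

200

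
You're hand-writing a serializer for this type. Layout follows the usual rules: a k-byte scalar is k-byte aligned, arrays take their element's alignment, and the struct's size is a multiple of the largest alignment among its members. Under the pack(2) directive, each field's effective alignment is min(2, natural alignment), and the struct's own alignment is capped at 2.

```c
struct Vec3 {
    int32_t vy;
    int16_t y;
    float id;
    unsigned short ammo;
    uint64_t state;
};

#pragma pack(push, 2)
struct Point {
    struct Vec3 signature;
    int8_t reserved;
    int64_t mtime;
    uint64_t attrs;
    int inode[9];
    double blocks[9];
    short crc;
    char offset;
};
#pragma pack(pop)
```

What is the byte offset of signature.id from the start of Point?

8

Vec3: @0: vy [4B, align 4] → 4; @4: y [2B, align 2] → 6; +2 pad (align 4); @8: id [4B, align 4] → 12; @12: ammo [2B, align 2] → 14; +2 pad (align 8); @16: state [8B, align 8] → 24; size 24, align 8
@0: signature [24B, align 2] → 24
within Vec3: id at 8
0 + 8 = 8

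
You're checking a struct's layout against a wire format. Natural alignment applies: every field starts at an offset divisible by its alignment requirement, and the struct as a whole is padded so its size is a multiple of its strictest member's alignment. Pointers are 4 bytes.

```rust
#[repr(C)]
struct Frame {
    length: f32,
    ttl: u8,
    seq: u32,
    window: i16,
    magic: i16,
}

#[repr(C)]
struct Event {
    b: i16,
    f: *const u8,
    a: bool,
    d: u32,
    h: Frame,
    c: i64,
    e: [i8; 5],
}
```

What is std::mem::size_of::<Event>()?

48 bytes

Frame: @0: length [4B, align 4] → 4; @4: ttl [1B, align 1] → 5; +3 pad (align 4); @8: seq [4B, align 4] → 12; @12: window [2B, align 2] → 14; @14: magic [2B, align 2] → 16; size 16, align 4
@0: b [2B, align 2] → 2
+2 pad (align 4)
@4: f [4B, align 4] → 8
@8: a [1B, align 1] → 9
+3 pad (align 4)
@12: d [4B, align 4] → 16
@16: h [16B, align 4] → 32
@32: c [8B, align 8] → 40
@40: e [5B, align 1] → 45
+3 tail pad (align 8)
size 48, align 8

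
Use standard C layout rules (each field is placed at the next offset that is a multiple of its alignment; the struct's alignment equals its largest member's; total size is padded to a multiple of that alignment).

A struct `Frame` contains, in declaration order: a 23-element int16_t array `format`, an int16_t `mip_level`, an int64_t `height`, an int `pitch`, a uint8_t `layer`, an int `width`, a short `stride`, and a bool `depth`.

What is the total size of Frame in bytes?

72

@0: format [46B, align 2] → 46
@46: mip_level [2B, align 2] → 48
@48: height [8B, align 8] → 56
@56: pitch [4B, align 4] → 60
@60: layer [1B, align 1] → 61
+3 pad (align 4)
@64: width [4B, align 4] → 68
@68: stride [2B, align 2] → 70
@70: depth [1B, align 1] → 71
+1 tail pad (align 8)
size 72, align 8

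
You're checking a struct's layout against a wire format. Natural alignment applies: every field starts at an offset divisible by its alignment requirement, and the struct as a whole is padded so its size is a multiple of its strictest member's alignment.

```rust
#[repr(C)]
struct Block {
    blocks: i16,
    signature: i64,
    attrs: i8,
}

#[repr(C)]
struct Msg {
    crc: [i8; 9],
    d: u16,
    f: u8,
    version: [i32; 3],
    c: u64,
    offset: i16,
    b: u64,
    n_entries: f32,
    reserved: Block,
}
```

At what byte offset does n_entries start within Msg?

56

Block: 0..2  blocks  (2B, 2-aligned); 2..8  -- padding (6B); 8..16  signature  (8B, 8-aligned); 16..17  attrs  (1B, 1-aligned); 17..24  -- tail padding (7B); sizeof = 24, alignof = 8
0..9  crc  (9B, 1-aligned)
9..10  -- padding (1B)
10..12  d  (2B, 2-aligned)
12..13  f  (1B, 1-aligned)
13..16  -- padding (3B)
16..28  version  (12B, 4-aligned)
28..32  -- padding (4B)
32..40  c  (8B, 8-aligned)
40..42  offset  (2B, 2-aligned)
42..48  -- padding (6B)
48..56  b  (8B, 8-aligned)
56..60  n_entries  (4B, 4-aligned)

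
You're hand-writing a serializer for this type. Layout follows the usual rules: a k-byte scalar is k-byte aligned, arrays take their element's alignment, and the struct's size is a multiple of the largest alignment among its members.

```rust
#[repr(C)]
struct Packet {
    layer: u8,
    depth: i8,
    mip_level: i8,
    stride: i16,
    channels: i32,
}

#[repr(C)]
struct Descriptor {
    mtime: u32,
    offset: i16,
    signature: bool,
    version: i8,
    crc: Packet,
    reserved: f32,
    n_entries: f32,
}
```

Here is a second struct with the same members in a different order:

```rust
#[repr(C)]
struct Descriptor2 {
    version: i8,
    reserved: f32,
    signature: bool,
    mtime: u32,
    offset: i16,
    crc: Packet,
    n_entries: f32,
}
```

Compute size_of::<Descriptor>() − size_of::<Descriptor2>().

-8

Packet: 0..1  layer  (1B, 1-aligned); 1..2  depth  (1B, 1-aligned); 2..3  mip_level  (1B, 1-aligned); 3..4  -- padding (1B); 4..6  stride  (2B, 2-aligned); 6..8  -- padding (2B); 8..12  channels  (4B, 4-aligned); sizeof = 12, alignof = 4
0..4  mtime  (4B, 4-aligned)
4..6  offset  (2B, 2-aligned)
6..7  signature  (1B, 1-aligned)
7..8  version  (1B, 1-aligned)
8..20  crc  (12B, 4-aligned)
20..24  reserved  (4B, 4-aligned)
24..28  n_entries  (4B, 4-aligned)
sizeof = 28, alignof = 4
— Descriptor2 —
0..1  version  (1B, 1-aligned)
1..4  -- padding (3B)
4..8  reserved  (4B, 4-aligned)
8..9  signature  (1B, 1-aligned)
9..12  -- padding (3B)
12..16  mtime  (4B, 4-aligned)
16..18  offset  (2B, 2-aligned)
18..20  -- padding (2B)
20..32  crc  (12B, 4-aligned)
32..36  n_entries  (4B, 4-aligned)
sizeof = 36, alignof = 4
28 − 36 = -8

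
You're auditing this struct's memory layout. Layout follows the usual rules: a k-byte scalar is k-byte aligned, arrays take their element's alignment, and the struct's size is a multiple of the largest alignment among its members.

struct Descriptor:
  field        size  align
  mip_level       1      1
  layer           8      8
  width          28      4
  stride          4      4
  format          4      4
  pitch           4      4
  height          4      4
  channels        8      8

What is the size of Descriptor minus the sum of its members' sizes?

mip_level at 0 (size 1, align 1) → ends 1
pad 7 to align 8 for layer
layer at 8 (size 8, align 8) → ends 16
width at 16 (size 28, align 4) → ends 44
stride at 44 (size 4, align 4) → ends 48
format at 48 (size 4, align 4) → ends 52
pitch at 52 (size 4, align 4) → ends 56
height at 56 (size 4, align 4) → ends 60
pad 4 to align 8 for channels
channels at 64 (size 8, align 8) → ends 72
total 72 bytes, alignment 8
data bytes 61, size 72 → padding 11

11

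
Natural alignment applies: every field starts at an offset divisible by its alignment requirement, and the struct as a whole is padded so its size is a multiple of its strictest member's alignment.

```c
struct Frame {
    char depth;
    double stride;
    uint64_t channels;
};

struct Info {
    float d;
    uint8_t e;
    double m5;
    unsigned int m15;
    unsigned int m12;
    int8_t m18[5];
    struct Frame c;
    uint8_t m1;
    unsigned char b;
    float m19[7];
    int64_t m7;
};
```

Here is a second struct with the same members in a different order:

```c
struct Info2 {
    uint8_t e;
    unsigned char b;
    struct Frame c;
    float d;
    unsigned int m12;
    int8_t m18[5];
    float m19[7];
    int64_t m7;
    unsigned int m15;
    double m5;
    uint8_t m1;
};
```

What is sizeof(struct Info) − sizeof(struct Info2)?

-16

Frame: 0..1  depth  (1B, 1-aligned); 1..8  -- padding (7B); 8..16  stride  (8B, 8-aligned); 16..24  channels  (8B, 8-aligned); sizeof = 24, alignof = 8
0..4  d  (4B, 4-aligned)
4..5  e  (1B, 1-aligned)
5..8  -- padding (3B)
8..16  m5  (8B, 8-aligned)
16..20  m15  (4B, 4-aligned)
20..24  m12  (4B, 4-aligned)
24..29  m18  (5B, 1-aligned)
29..32  -- padding (3B)
32..56  c  (24B, 8-aligned)
56..57  m1  (1B, 1-aligned)
57..58  b  (1B, 1-aligned)
58..60  -- padding (2B)
60..88  m19  (28B, 4-aligned)
88..96  m7  (8B, 8-aligned)
sizeof = 96, alignof = 8
— Info2 —
0..1  e  (1B, 1-aligned)
1..2  b  (1B, 1-aligned)
2..8  -- padding (6B)
8..32  c  (24B, 8-aligned)
32..36  d  (4B, 4-aligned)
36..40  m12  (4B, 4-aligned)
40..45  m18  (5B, 1-aligned)
45..48  -- padding (3B)
48..76  m19  (28B, 4-aligned)
76..80  -- padding (4B)
80..88  m7  (8B, 8-aligned)
88..92  m15  (4B, 4-aligned)
92..96  -- padding (4B)
96..104  m5  (8B, 8-aligned)
104..105  m1  (1B, 1-aligned)
105..112  -- tail padding (7B)
sizeof = 112, alignof = 8
96 − 112 = -16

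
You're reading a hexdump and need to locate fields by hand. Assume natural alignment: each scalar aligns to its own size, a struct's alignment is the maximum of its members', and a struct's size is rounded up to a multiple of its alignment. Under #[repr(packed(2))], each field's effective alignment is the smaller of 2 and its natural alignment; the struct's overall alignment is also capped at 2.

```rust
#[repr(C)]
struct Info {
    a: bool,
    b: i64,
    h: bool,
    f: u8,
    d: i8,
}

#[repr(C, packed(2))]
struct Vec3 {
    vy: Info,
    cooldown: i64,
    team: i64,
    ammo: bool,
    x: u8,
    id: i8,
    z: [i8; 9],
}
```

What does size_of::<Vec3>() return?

52 bytes

Info: 0..1  a  (1B, 1-aligned); 1..8  -- padding (7B); 8..16  b  (8B, 8-aligned); 16..17  h  (1B, 1-aligned); 17..18  f  (1B, 1-aligned); 18..19  d  (1B, 1-aligned); 19..24  -- tail padding (5B); sizeof = 24, alignof = 8
0..24  vy  (24B, 2-aligned)
24..32  cooldown  (8B, 2-aligned)
32..40  team  (8B, 2-aligned)
40..41  ammo  (1B, 1-aligned)
41..42  x  (1B, 1-aligned)
42..43  id  (1B, 1-aligned)
43..52  z  (9B, 1-aligned)
sizeof = 52, alignof = 2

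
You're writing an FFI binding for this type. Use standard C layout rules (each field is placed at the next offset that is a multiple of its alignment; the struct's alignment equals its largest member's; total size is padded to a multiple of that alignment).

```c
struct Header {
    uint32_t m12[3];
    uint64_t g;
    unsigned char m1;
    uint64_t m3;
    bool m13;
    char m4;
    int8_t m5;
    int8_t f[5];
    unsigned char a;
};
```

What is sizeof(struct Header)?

56 bytes

0..12  m12  (12B, 4-aligned)
12..16  -- padding (4B)
16..24  g  (8B, 8-aligned)
24..25  m1  (1B, 1-aligned)
25..32  -- padding (7B)
32..40  m3  (8B, 8-aligned)
40..41  m13  (1B, 1-aligned)
41..42  m4  (1B, 1-aligned)
42..43  m5  (1B, 1-aligned)
43..48  f  (5B, 1-aligned)
48..49  a  (1B, 1-aligned)
49..56  -- tail padding (7B)
sizeof = 56, alignof = 8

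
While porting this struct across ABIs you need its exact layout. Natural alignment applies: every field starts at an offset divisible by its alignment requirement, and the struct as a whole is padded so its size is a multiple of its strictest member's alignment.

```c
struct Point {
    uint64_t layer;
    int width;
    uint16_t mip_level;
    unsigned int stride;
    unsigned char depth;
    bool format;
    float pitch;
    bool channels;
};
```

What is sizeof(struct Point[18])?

576

@0: layer [8B, align 8] → 8
@8: width [4B, align 4] → 12
@12: mip_level [2B, align 2] → 14
+2 pad (align 4)
@16: stride [4B, align 4] → 20
@20: depth [1B, align 1] → 21
@21: format [1B, align 1] → 22
+2 pad (align 4)
@24: pitch [4B, align 4] → 28
@28: channels [1B, align 1] → 29
+3 tail pad (align 8)
size 32, align 8
array of 18: 18 × 32 = 576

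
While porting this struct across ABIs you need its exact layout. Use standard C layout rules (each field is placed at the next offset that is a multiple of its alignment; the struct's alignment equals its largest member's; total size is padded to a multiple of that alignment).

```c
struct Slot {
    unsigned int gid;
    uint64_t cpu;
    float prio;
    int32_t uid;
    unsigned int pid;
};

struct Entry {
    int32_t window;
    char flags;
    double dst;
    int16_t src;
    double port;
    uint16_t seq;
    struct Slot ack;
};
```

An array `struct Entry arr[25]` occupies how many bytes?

Slot: gid at 0 (size 4, align 4) → ends 4; pad 4 to align 8 for cpu; cpu at 8 (size 8, align 8) → ends 16; prio at 16 (size 4, align 4) → ends 20; uid at 20 (size 4, align 4) → ends 24; pid at 24 (size 4, align 4) → ends 28; tail pad 4 to reach multiple of 8; total 32 bytes, alignment 8
window at 0 (size 4, align 4) → ends 4
flags at 4 (size 1, align 1) → ends 5
pad 3 to align 8 for dst
dst at 8 (size 8, align 8) → ends 16
src at 16 (size 2, align 2) → ends 18
pad 6 to align 8 for port
port at 24 (size 8, align 8) → ends 32
seq at 32 (size 2, align 2) → ends 34
pad 6 to align 8 for ack
ack at 40 (size 32, align 8) → ends 72
total 72 bytes, alignment 8
array of 25: 25 × 72 = 1800

1800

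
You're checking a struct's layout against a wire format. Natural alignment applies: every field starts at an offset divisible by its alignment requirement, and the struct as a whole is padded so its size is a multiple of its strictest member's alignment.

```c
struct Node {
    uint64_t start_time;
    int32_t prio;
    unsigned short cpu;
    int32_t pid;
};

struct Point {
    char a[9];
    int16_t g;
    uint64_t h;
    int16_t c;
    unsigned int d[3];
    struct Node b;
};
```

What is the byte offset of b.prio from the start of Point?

Node: start_time at 0 (size 8, align 8) → ends 8; prio at 8 (size 4, align 4) → ends 12; cpu at 12 (size 2, align 2) → ends 14; pad 2 to align 4 for pid; pid at 16 (size 4, align 4) → ends 20; tail pad 4 to reach multiple of 8; total 24 bytes, alignment 8
a at 0 (size 9, align 1) → ends 9
pad 1 to align 2 for g
g at 10 (size 2, align 2) → ends 12
pad 4 to align 8 for h
h at 16 (size 8, align 8) → ends 24
c at 24 (size 2, align 2) → ends 26
pad 2 to align 4 for d
d at 28 (size 12, align 4) → ends 40
b at 40 (size 24, align 8) → ends 64
within Node: prio at 8
40 + 8 = 48

48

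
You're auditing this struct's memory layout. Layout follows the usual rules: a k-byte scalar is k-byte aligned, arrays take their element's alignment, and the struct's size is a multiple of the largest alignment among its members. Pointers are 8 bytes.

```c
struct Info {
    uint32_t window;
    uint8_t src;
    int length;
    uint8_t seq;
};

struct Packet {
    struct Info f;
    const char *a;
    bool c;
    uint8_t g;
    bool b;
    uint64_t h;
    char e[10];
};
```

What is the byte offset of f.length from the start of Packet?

8

Info: window at 0 (size 4, align 4) → ends 4; src at 4 (size 1, align 1) → ends 5; pad 3 to align 4 for length; length at 8 (size 4, align 4) → ends 12; seq at 12 (size 1, align 1) → ends 13; tail pad 3 to reach multiple of 4; total 16 bytes, alignment 4
f at 0 (size 16, align 4) → ends 16
within Info: length at 8
0 + 8 = 8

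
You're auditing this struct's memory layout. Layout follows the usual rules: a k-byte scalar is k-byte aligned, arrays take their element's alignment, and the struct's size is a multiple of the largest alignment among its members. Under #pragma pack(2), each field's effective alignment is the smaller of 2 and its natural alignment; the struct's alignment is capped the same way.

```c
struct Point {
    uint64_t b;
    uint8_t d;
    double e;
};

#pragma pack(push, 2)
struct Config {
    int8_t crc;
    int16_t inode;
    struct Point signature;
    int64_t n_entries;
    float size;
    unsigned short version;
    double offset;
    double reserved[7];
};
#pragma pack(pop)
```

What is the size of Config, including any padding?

Point: 0..8  b  (8B, 8-aligned); 8..9  d  (1B, 1-aligned); 9..16  -- padding (7B); 16..24  e  (8B, 8-aligned); sizeof = 24, alignof = 8
0..1  crc  (1B, 1-aligned)
1..2  -- padding (1B)
2..4  inode  (2B, 2-aligned)
4..28  signature  (24B, 2-aligned)
28..36  n_entries  (8B, 2-aligned)
36..40  size  (4B, 2-aligned)
40..42  version  (2B, 2-aligned)
42..50  offset  (8B, 2-aligned)
50..106  reserved  (56B, 2-aligned)
sizeof = 106, alignof = 2

106 bytes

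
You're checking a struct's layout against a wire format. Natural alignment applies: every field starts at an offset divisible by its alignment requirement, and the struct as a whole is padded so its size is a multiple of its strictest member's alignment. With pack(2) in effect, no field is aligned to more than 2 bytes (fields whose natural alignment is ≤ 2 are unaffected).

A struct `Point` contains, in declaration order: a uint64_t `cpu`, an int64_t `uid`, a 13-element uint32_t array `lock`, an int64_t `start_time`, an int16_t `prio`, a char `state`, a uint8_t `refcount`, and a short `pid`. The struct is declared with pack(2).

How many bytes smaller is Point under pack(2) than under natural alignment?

6

natural layout:
  @0: cpu [8B, align 8] → 8
  @8: uid [8B, align 8] → 16
  @16: lock [52B, align 4] → 68
  +4 pad (align 8)
  @72: start_time [8B, align 8] → 80
  @80: prio [2B, align 2] → 82
  @82: state [1B, align 1] → 83
  @83: refcount [1B, align 1] → 84
  @84: pid [2B, align 2] → 86
  +2 tail pad (align 8)
  size 88, align 8
packed(2) layout:
  @0: cpu [8B, align 2] → 8
  @8: uid [8B, align 2] → 16
  @16: lock [52B, align 2] → 68
  @68: start_time [8B, align 2] → 76
  @76: prio [2B, align 2] → 78
  @78: state [1B, align 1] → 79
  @79: refcount [1B, align 1] → 80
  @80: pid [2B, align 2] → 82
  size 82, align 2
88 − 82 = 6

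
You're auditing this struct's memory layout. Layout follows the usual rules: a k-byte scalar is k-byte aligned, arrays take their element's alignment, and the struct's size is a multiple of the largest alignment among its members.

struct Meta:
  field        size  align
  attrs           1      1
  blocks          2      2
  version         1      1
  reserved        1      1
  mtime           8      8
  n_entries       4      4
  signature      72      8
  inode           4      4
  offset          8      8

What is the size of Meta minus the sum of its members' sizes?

11

attrs at 0 (size 1, align 1) → ends 1
pad 1 to align 2 for blocks
blocks at 2 (size 2, align 2) → ends 4
version at 4 (size 1, align 1) → ends 5
reserved at 5 (size 1, align 1) → ends 6
pad 2 to align 8 for mtime
mtime at 8 (size 8, align 8) → ends 16
n_entries at 16 (size 4, align 4) → ends 20
pad 4 to align 8 for signature
signature at 24 (size 72, align 8) → ends 96
inode at 96 (size 4, align 4) → ends 100
pad 4 to align 8 for offset
offset at 104 (size 8, align 8) → ends 112
total 112 bytes, alignment 8
data bytes 101, size 112 → padding 11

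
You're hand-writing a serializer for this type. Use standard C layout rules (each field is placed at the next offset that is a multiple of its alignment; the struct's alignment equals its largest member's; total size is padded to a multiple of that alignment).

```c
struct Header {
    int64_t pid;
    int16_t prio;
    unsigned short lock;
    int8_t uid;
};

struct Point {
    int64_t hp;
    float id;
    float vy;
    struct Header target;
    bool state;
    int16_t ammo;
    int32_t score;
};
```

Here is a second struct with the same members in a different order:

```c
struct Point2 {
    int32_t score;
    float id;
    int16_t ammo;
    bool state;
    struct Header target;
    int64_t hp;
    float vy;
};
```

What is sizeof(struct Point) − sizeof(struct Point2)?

Header: pid at 0 (size 8, align 8) → ends 8; prio at 8 (size 2, align 2) → ends 10; lock at 10 (size 2, align 2) → ends 12; uid at 12 (size 1, align 1) → ends 13; tail pad 3 to reach multiple of 8; total 16 bytes, alignment 8
hp at 0 (size 8, align 8) → ends 8
id at 8 (size 4, align 4) → ends 12
vy at 12 (size 4, align 4) → ends 16
target at 16 (size 16, align 8) → ends 32
state at 32 (size 1, align 1) → ends 33
pad 1 to align 2 for ammo
ammo at 34 (size 2, align 2) → ends 36
score at 36 (size 4, align 4) → ends 40
total 40 bytes, alignment 8
— Point2 —
score at 0 (size 4, align 4) → ends 4
id at 4 (size 4, align 4) → ends 8
ammo at 8 (size 2, align 2) → ends 10
state at 10 (size 1, align 1) → ends 11
pad 5 to align 8 for target
target at 16 (size 16, align 8) → ends 32
hp at 32 (size 8, align 8) → ends 40
vy at 40 (size 4, align 4) → ends 44
tail pad 4 to reach multiple of 8
total 48 bytes, alignment 8
40 − 48 = -8

-8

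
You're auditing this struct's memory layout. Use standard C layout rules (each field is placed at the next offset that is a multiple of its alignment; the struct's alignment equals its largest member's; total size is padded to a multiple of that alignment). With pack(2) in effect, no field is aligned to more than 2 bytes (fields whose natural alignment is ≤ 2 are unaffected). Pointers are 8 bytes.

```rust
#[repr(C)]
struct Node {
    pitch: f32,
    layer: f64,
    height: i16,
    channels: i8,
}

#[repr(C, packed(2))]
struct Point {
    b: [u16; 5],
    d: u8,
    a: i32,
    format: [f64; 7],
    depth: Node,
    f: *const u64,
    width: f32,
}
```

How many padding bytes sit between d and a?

Node: @0: pitch [4B, align 4] → 4; +4 pad (align 8); @8: layer [8B, align 8] → 16; @16: height [2B, align 2] → 18; @18: channels [1B, align 1] → 19; +5 tail pad (align 8); size 24, align 8
@0: b [10B, align 2] → 10
@10: d [1B, align 1] → 11
+1 pad (align 2)
@12: a [4B, align 2] → 16

1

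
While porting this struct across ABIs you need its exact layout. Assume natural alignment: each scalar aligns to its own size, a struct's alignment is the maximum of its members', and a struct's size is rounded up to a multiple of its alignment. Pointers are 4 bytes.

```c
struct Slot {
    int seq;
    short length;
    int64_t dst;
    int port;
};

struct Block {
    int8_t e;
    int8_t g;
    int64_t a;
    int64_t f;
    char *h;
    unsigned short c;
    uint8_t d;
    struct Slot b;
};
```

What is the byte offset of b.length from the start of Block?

Slot: 0..4  seq  (4B, 4-aligned); 4..6  length  (2B, 2-aligned); 6..8  -- padding (2B); 8..16  dst  (8B, 8-aligned); 16..20  port  (4B, 4-aligned); 20..24  -- tail padding (4B); sizeof = 24, alignof = 8
0..1  e  (1B, 1-aligned)
1..2  g  (1B, 1-aligned)
2..8  -- padding (6B)
8..16  a  (8B, 8-aligned)
16..24  f  (8B, 8-aligned)
24..28  h  (4B, 4-aligned)
28..30  c  (2B, 2-aligned)
30..31  d  (1B, 1-aligned)
31..32  -- padding (1B)
32..56  b  (24B, 8-aligned)
within Slot: length at 4
32 + 4 = 36

36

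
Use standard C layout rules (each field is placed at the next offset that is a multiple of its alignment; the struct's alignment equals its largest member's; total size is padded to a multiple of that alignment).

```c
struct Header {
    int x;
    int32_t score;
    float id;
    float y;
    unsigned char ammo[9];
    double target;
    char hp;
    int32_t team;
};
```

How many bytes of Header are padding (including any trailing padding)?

10

@0: x [4B, align 4] → 4
@4: score [4B, align 4] → 8
@8: id [4B, align 4] → 12
@12: y [4B, align 4] → 16
@16: ammo [9B, align 1] → 25
+7 pad (align 8)
@32: target [8B, align 8] → 40
@40: hp [1B, align 1] → 41
+3 pad (align 4)
@44: team [4B, align 4] → 48
size 48, align 8
data bytes 38, size 48 → padding 10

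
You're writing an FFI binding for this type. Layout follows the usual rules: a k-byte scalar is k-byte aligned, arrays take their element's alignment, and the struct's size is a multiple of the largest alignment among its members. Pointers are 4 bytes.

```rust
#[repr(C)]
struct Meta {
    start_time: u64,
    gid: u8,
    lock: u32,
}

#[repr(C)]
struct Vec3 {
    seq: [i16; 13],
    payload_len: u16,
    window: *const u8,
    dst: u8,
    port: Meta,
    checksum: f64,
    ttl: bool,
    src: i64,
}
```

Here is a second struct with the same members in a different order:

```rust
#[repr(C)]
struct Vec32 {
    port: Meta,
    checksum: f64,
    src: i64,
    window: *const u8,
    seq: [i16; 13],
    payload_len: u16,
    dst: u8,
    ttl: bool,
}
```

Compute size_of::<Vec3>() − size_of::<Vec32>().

8

Meta: 0..8  start_time  (8B, 8-aligned); 8..9  gid  (1B, 1-aligned); 9..12  -- padding (3B); 12..16  lock  (4B, 4-aligned); sizeof = 16, alignof = 8
0..26  seq  (26B, 2-aligned)
26..28  payload_len  (2B, 2-aligned)
28..32  window  (4B, 4-aligned)
32..33  dst  (1B, 1-aligned)
33..40  -- padding (7B)
40..56  port  (16B, 8-aligned)
56..64  checksum  (8B, 8-aligned)
64..65  ttl  (1B, 1-aligned)
65..72  -- padding (7B)
72..80  src  (8B, 8-aligned)
sizeof = 80, alignof = 8
— Vec32 —
0..16  port  (16B, 8-aligned)
16..24  checksum  (8B, 8-aligned)
24..32  src  (8B, 8-aligned)
32..36  window  (4B, 4-aligned)
36..62  seq  (26B, 2-aligned)
62..64  payload_len  (2B, 2-aligned)
64..65  dst  (1B, 1-aligned)
65..66  ttl  (1B, 1-aligned)
66..72  -- tail padding (6B)
sizeof = 72, alignof = 8
80 − 72 = 8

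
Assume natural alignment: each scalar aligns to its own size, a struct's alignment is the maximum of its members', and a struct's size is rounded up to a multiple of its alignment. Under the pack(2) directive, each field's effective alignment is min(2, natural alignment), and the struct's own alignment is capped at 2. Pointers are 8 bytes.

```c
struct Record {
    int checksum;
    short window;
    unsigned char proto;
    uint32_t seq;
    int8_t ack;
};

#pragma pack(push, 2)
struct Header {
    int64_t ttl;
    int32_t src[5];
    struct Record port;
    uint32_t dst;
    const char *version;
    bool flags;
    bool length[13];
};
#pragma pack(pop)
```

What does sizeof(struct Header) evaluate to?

70

Record: 0..4  checksum  (4B, 4-aligned); 4..6  window  (2B, 2-aligned); 6..7  proto  (1B, 1-aligned); 7..8  -- padding (1B); 8..12  seq  (4B, 4-aligned); 12..13  ack  (1B, 1-aligned); 13..16  -- tail padding (3B); sizeof = 16, alignof = 4
0..8  ttl  (8B, 2-aligned)
8..28  src  (20B, 2-aligned)
28..44  port  (16B, 2-aligned)
44..48  dst  (4B, 2-aligned)
48..56  version  (8B, 2-aligned)
56..57  flags  (1B, 1-aligned)
57..70  length  (13B, 1-aligned)
sizeof = 70, alignof = 2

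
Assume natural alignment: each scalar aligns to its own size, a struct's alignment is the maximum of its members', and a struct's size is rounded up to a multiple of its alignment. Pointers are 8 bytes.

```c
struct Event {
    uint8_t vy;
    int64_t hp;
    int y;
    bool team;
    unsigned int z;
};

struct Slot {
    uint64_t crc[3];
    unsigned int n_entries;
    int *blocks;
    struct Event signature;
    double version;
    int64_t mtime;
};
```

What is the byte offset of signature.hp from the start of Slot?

Event: vy at 0 (size 1, align 1) → ends 1; pad 7 to align 8 for hp; hp at 8 (size 8, align 8) → ends 16; y at 16 (size 4, align 4) → ends 20; team at 20 (size 1, align 1) → ends 21; pad 3 to align 4 for z; z at 24 (size 4, align 4) → ends 28; tail pad 4 to reach multiple of 8; total 32 bytes, alignment 8
crc at 0 (size 24, align 8) → ends 24
n_entries at 24 (size 4, align 4) → ends 28
pad 4 to align 8 for blocks
blocks at 32 (size 8, align 8) → ends 40
signature at 40 (size 32, align 8) → ends 72
within Event: hp at 8
40 + 8 = 48

48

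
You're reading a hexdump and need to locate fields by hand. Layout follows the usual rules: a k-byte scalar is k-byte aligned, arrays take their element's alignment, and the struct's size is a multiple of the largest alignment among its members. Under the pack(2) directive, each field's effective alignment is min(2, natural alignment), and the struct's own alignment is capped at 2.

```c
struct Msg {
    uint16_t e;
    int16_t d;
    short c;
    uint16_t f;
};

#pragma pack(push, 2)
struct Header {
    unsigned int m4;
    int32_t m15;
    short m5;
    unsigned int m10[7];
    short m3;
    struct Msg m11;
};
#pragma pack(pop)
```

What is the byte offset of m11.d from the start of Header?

42

Msg: e at 0 (size 2, align 2) → ends 2; d at 2 (size 2, align 2) → ends 4; c at 4 (size 2, align 2) → ends 6; f at 6 (size 2, align 2) → ends 8; total 8 bytes, alignment 2
m4 at 0 (size 4, align 2) → ends 4
m15 at 4 (size 4, align 2) → ends 8
m5 at 8 (size 2, align 2) → ends 10
m10 at 10 (size 28, align 2) → ends 38
m3 at 38 (size 2, align 2) → ends 40
m11 at 40 (size 8, align 2) → ends 48
within Msg: d at 2
40 + 2 = 42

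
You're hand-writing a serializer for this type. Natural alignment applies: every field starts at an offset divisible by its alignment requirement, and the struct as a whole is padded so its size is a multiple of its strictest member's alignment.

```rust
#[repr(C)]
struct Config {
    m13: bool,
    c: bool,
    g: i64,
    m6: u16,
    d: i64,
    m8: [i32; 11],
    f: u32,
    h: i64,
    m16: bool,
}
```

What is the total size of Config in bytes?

0..1  m13  (1B, 1-aligned)
1..2  c  (1B, 1-aligned)
2..8  -- padding (6B)
8..16  g  (8B, 8-aligned)
16..18  m6  (2B, 2-aligned)
18..24  -- padding (6B)
24..32  d  (8B, 8-aligned)
32..76  m8  (44B, 4-aligned)
76..80  f  (4B, 4-aligned)
80..88  h  (8B, 8-aligned)
88..89  m16  (1B, 1-aligned)
89..96  -- tail padding (7B)
sizeof = 96, alignof = 8

96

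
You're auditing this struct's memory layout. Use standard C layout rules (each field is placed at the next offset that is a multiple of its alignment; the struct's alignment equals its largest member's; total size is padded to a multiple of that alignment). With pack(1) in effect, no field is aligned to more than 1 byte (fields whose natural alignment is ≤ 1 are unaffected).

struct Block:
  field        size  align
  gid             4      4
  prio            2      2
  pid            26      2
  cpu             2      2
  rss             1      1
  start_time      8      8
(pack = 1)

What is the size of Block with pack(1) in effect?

gid at 0 (size 4, align 1) → ends 4
prio at 4 (size 2, align 1) → ends 6
pid at 6 (size 26, align 1) → ends 32
cpu at 32 (size 2, align 1) → ends 34
rss at 34 (size 1, align 1) → ends 35
start_time at 35 (size 8, align 1) → ends 43
total 43 bytes, alignment 1

43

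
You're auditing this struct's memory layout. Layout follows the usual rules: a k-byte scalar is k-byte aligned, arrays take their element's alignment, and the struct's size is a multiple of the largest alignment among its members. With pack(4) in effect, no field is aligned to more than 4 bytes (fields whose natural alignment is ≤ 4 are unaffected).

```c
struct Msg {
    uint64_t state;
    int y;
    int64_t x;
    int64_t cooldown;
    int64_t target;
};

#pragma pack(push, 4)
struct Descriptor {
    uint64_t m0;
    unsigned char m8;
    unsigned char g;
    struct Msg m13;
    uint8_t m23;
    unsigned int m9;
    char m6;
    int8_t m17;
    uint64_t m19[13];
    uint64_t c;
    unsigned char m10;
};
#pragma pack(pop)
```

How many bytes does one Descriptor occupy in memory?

Msg: state at 0 (size 8, align 8) → ends 8; y at 8 (size 4, align 4) → ends 12; pad 4 to align 8 for x; x at 16 (size 8, align 8) → ends 24; cooldown at 24 (size 8, align 8) → ends 32; target at 32 (size 8, align 8) → ends 40; total 40 bytes, alignment 8
m0 at 0 (size 8, align 4) → ends 8
m8 at 8 (size 1, align 1) → ends 9
g at 9 (size 1, align 1) → ends 10
pad 2 to align 4 for m13
m13 at 12 (size 40, align 4) → ends 52
m23 at 52 (size 1, align 1) → ends 53
pad 3 to align 4 for m9
m9 at 56 (size 4, align 4) → ends 60
m6 at 60 (size 1, align 1) → ends 61
m17 at 61 (size 1, align 1) → ends 62
pad 2 to align 4 for m19
m19 at 64 (size 104, align 4) → ends 168
c at 168 (size 8, align 4) → ends 176
m10 at 176 (size 1, align 1) → ends 177
tail pad 3 to reach multiple of 4
total 180 bytes, alignment 4

180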